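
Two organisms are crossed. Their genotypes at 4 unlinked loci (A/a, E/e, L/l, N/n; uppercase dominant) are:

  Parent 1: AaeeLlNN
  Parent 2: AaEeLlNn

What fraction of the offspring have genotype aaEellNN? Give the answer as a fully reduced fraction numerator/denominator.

P(aaEellNN) = 1/64

AaeeLlNN gametes: AeLN×4, AelN×4, aeLN×4, aelN×4
AaEeLlNn gametes: AELN×1, AELn×1, AElN×1, AEln×1, AeLN×1, AeLn×1, AelN×1, Aeln×1, aELN×1, aELn×1, aElN×1, aEln×1, aeLN×1, aeLn×1, aelN×1, aeln×1
AaeeLlNN×AaEeLlNn grid (16·16=256): AAEeLLNN=4 AAEeLLNn=4 AAEeLlNN=8 AAEeLlNn=8 AAEellNN=4 AAEellNn=4 AAeeLLNN=4 AAeeLLNn=4 AAeeLlNN=8 AAeeLlNn=8 AAeellNN=4 AAeellNn=4 AaEeLLNN=8 AaEeLLNn=8 AaEeLlNN=16 AaEeLlNn=16 AaEellNN=8 AaEellNn=8 AaeeLLNN=8 AaeeLLNn=8 AaeeLlNN=16 AaeeLlNn=16 AaeellNN=8 AaeellNn=8 aaEeLLNN=4 aaEeLLNn=4 aaEeLlNN=8 aaEeLlNn=8 aaEellNN=4 aaEellNn=4 aaeeLLNN=4 aaeeLLNn=4 aaeeLlNN=8 aaeeLlNn=8 aaeellNN=4 aaeellNn=4
aaEellNN hits 4/256; gcd=4; 4÷4/256÷4 = 1/64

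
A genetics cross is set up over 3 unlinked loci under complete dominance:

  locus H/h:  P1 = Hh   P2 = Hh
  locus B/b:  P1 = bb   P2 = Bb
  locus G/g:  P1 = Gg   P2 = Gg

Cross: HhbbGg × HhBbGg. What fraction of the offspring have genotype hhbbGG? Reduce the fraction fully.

HhbbGg gametes: HbG×2, Hbg×2, hbG×2, hbg×2
HhBbGg gametes: HBG×1, HBg×1, HbG×1, Hbg×1, hBG×1, hBg×1, hbG×1, hbg×1
HhbbGg×HhBbGg grid (8·8=64): HHBbGG=2 HHBbGg=4 HHBbgg=2 HHbbGG=2 HHbbGg=4 HHbbgg=2 HhBbGG=4 HhBbGg=8 HhBbgg=4 HhbbGG=4 HhbbGg=8 Hhbbgg=4 hhBbGG=2 hhBbGg=4 hhBbgg=2 hhbbGG=2 hhbbGg=4 hhbbgg=2
hhbbGG hits 2/64; gcd=2; 2÷2/64÷2 = 1/32

P(hhbbGG) = 1/32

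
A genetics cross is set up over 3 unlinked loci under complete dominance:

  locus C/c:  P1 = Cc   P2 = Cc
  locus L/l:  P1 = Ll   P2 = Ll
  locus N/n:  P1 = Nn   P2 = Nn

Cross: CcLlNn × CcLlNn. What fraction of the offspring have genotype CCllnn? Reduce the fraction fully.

CcLlNn gametes: CLN×1, CLn×1, ClN×1, Cln×1, cLN×1, cLn×1, clN×1, cln×1
CcLlNn gametes: CLN×1, CLn×1, ClN×1, Cln×1, cLN×1, cLn×1, clN×1, cln×1
CcLlNn×CcLlNn grid (8·8=64): CCLLNN=1 CCLLNn=2 CCLLnn=1 CCLlNN=2 CCLlNn=4 CCLlnn=2 CCllNN=1 CCllNn=2 CCllnn=1 CcLLNN=2 CcLLNn=4 CcLLnn=2 CcLlNN=4 CcLlNn=8 CcLlnn=4 CcllNN=2 CcllNn=4 Ccllnn=2 ccLLNN=1 ccLLNn=2 ccLLnn=1 ccLlNN=2 ccLlNn=4 ccLlnn=2 ccllNN=1 ccllNn=2 ccllnn=1
CCllnn hits 1/64; gcd=1; 1÷1/64÷1 = 1/64

P(CCllnn) = 1/64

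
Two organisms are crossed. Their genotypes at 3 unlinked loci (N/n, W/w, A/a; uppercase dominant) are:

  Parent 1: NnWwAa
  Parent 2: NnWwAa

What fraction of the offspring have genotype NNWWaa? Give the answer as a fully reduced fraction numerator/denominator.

P(NNWWaa) = 1/64

NnWwAa gametes: NWA×1, NWa×1, NwA×1, Nwa×1, nWA×1, nWa×1, nwA×1, nwa×1
NnWwAa gametes: NWA×1, NWa×1, NwA×1, Nwa×1, nWA×1, nWa×1, nwA×1, nwa×1
NnWwAa×NnWwAa grid (8·8=64): NNWWAA=1 NNWWAa=2 NNWWaa=1 NNWwAA=2 NNWwAa=4 NNWwaa=2 NNwwAA=1 NNwwAa=2 NNwwaa=1 NnWWAA=2 NnWWAa=4 NnWWaa=2 NnWwAA=4 NnWwAa=8 NnWwaa=4 NnwwAA=2 NnwwAa=4 Nnwwaa=2 nnWWAA=1 nnWWAa=2 nnWWaa=1 nnWwAA=2 nnWwAa=4 nnWwaa=2 nnwwAA=1 nnwwAa=2 nnwwaa=1
NNWWaa hits 1/64; gcd=1; 1÷1/64÷1 = 1/64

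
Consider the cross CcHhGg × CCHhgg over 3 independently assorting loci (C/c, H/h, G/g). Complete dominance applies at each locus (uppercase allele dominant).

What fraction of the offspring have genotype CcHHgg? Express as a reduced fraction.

CcHhGg gametes: CHG×1, CHg×1, ChG×1, Chg×1, cHG×1, cHg×1, chG×1, chg×1
CCHhgg gametes: CHg×4, Chg×4
CcHhGg×CCHhgg grid (8·8=64): CCHHGg=4 CCHHgg=4 CCHhGg=8 CCHhgg=8 CChhGg=4 CChhgg=4 CcHHGg=4 CcHHgg=4 CcHhGg=8 CcHhgg=8 CchhGg=4 Cchhgg=4
CcHHgg hits 4/64; gcd=4; 4÷4/64÷4 = 1/16

P(CcHHgg) = 1/16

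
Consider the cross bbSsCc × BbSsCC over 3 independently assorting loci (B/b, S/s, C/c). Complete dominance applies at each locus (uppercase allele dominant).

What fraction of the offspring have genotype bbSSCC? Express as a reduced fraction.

bbSsCc gametes: bSC×2, bSc×2, bsC×2, bsc×2
BbSsCC gametes: BSC×2, BsC×2, bSC×2, bsC×2
bbSsCc×BbSsCC grid (8·8=64): BbSSCC=4 BbSSCc=4 BbSsCC=8 BbSsCc=8 BbssCC=4 BbssCc=4 bbSSCC=4 bbSSCc=4 bbSsCC=8 bbSsCc=8 bbssCC=4 bbssCc=4
bbSSCC hits 4/64; gcd=4; 4÷4/64÷4 = 1/16

P(bbSSCC) = 1/16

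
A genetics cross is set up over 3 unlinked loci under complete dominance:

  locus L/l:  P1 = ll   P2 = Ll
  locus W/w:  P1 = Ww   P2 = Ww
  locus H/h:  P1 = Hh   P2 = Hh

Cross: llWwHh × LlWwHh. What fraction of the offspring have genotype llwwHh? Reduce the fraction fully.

llWwHh gametes: lWH×2, lWh×2, lwH×2, lwh×2
LlWwHh gametes: LWH×1, LWh×1, LwH×1, Lwh×1, lWH×1, lWh×1, lwH×1, lwh×1
llWwHh×LlWwHh grid (8·8=64): LlWWHH=2 LlWWHh=4 LlWWhh=2 LlWwHH=4 LlWwHh=8 LlWwhh=4 LlwwHH=2 LlwwHh=4 Llwwhh=2 llWWHH=2 llWWHh=4 llWWhh=2 llWwHH=4 llWwHh=8 llWwhh=4 llwwHH=2 llwwHh=4 llwwhh=2
llwwHh hits 4/64; gcd=4; 4÷4/64÷4 = 1/16

P(llwwHh) = 1/16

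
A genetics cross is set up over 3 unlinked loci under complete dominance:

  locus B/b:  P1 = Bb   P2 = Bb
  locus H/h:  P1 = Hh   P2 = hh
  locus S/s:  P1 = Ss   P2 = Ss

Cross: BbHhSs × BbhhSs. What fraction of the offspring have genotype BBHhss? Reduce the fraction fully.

P(BBHhss) = 1/32

BbHhSs gametes: BHS×1, BHs×1, BhS×1, Bhs×1, bHS×1, bHs×1, bhS×1, bhs×1
BbhhSs gametes: BhS×2, Bhs×2, bhS×2, bhs×2
BbHhSs×BbhhSs grid (8·8=64): BBHhSS=2 BBHhSs=4 BBHhss=2 BBhhSS=2 BBhhSs=4 BBhhss=2 BbHhSS=4 BbHhSs=8 BbHhss=4 BbhhSS=4 BbhhSs=8 Bbhhss=4 bbHhSS=2 bbHhSs=4 bbHhss=2 bbhhSS=2 bbhhSs=4 bbhhss=2
BBHhss hits 2/64; gcd=2; 2÷2/64÷2 = 1/32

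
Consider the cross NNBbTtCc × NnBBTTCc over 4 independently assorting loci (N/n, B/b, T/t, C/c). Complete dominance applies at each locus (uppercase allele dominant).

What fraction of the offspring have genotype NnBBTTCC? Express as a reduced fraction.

NNBbTtCc gametes: NBTC×2, NBTc×2, NBtC×2, NBtc×2, NbTC×2, NbTc×2, NbtC×2, Nbtc×2
NnBBTTCc gametes: NBTC×4, NBTc×4, nBTC×4, nBTc×4
NNBbTtCc×NnBBTTCc grid (16·16=256): NNBBTTCC=8 NNBBTTCc=16 NNBBTTcc=8 NNBBTtCC=8 NNBBTtCc=16 NNBBTtcc=8 NNBbTTCC=8 NNBbTTCc=16 NNBbTTcc=8 NNBbTtCC=8 NNBbTtCc=16 NNBbTtcc=8 NnBBTTCC=8 NnBBTTCc=16 NnBBTTcc=8 NnBBTtCC=8 NnBBTtCc=16 NnBBTtcc=8 NnBbTTCC=8 NnBbTTCc=16 NnBbTTcc=8 NnBbTtCC=8 NnBbTtCc=16 NnBbTtcc=8
NnBBTTCC hits 8/256; gcd=8; 8÷8/256÷8 = 1/32

P(NnBBTTCC) = 1/32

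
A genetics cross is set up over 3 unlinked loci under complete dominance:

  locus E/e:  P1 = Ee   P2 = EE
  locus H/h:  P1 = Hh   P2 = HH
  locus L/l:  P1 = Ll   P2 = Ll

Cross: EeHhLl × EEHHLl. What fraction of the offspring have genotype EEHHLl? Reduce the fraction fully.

P(EEHHLl) = 1/8

EeHhLl gametes: EHL×1, EHl×1, EhL×1, Ehl×1, eHL×1, eHl×1, ehL×1, ehl×1
EEHHLl gametes: EHL×4, EHl×4
EeHhLl×EEHHLl grid (8·8=64): EEHHLL=4 EEHHLl=8 EEHHll=4 EEHhLL=4 EEHhLl=8 EEHhll=4 EeHHLL=4 EeHHLl=8 EeHHll=4 EeHhLL=4 EeHhLl=8 EeHhll=4
EEHHLl hits 8/64; gcd=8; 8÷8/64÷8 = 1/8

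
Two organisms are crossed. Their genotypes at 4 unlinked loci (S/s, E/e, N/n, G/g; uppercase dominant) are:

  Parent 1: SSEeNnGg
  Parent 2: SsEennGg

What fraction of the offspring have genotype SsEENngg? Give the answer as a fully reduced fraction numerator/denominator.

SSEeNnGg gametes: SENG×2, SENg×2, SEnG×2, SEng×2, SeNG×2, SeNg×2, SenG×2, Seng×2
SsEennGg gametes: SEnG×2, SEng×2, SenG×2, Seng×2, sEnG×2, sEng×2, senG×2, seng×2
SSEeNnGg×SsEennGg grid (16·16=256): SSEENnGG=4 SSEENnGg=8 SSEENngg=4 SSEEnnGG=4 SSEEnnGg=8 SSEEnngg=4 SSEeNnGG=8 SSEeNnGg=16 SSEeNngg=8 SSEennGG=8 SSEennGg=16 SSEenngg=8 SSeeNnGG=4 SSeeNnGg=8 SSeeNngg=4 SSeennGG=4 SSeennGg=8 SSeenngg=4 SsEENnGG=4 SsEENnGg=8 SsEENngg=4 SsEEnnGG=4 SsEEnnGg=8 SsEEnngg=4 SsEeNnGG=8 SsEeNnGg=16 SsEeNngg=8 SsEennGG=8 SsEennGg=16 SsEenngg=8 SseeNnGG=4 SseeNnGg=8 SseeNngg=4 SseennGG=4 SseennGg=8 Sseenngg=4
SsEENngg hits 4/256; gcd=4; 4÷4/256÷4 = 1/64

P(SsEENngg) = 1/64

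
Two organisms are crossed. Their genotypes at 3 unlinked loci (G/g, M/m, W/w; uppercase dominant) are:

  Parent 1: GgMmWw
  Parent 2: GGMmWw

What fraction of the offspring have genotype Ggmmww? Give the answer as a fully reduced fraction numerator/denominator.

GgMmWw gametes: GMW×1, GMw×1, GmW×1, Gmw×1, gMW×1, gMw×1, gmW×1, gmw×1
GGMmWw gametes: GMW×2, GMw×2, GmW×2, Gmw×2
GgMmWw×GGMmWw grid (8·8=64): GGMMWW=2 GGMMWw=4 GGMMww=2 GGMmWW=4 GGMmWw=8 GGMmww=4 GGmmWW=2 GGmmWw=4 GGmmww=2 GgMMWW=2 GgMMWw=4 GgMMww=2 GgMmWW=4 GgMmWw=8 GgMmww=4 GgmmWW=2 GgmmWw=4 Ggmmww=2
Ggmmww hits 2/64; gcd=2; 2÷2/64÷2 = 1/32

P(Ggmmww) = 1/32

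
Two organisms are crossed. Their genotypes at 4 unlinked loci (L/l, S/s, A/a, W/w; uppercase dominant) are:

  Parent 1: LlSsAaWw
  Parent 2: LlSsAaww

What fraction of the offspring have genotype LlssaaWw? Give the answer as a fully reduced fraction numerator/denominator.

P(LlssaaWw) = 1/64

LlSsAaWw gametes: LSAW×1, LSAw×1, LSaW×1, LSaw×1, LsAW×1, LsAw×1, LsaW×1, Lsaw×1, lSAW×1, lSAw×1, lSaW×1, lSaw×1, lsAW×1, lsAw×1, lsaW×1, lsaw×1
LlSsAaww gametes: LSAw×2, LSaw×2, LsAw×2, Lsaw×2, lSAw×2, lSaw×2, lsAw×2, lsaw×2
LlSsAaWw×LlSsAaww grid (16·16=256): LLSSAAWw=2 LLSSAAww=2 LLSSAaWw=4 LLSSAaww=4 LLSSaaWw=2 LLSSaaww=2 LLSsAAWw=4 LLSsAAww=4 LLSsAaWw=8 LLSsAaww=8 LLSsaaWw=4 LLSsaaww=4 LLssAAWw=2 LLssAAww=2 LLssAaWw=4 LLssAaww=4 LLssaaWw=2 LLssaaww=2 LlSSAAWw=4 LlSSAAww=4 LlSSAaWw=8 LlSSAaww=8 LlSSaaWw=4 LlSSaaww=4 LlSsAAWw=8 LlSsAAww=8 LlSsAaWw=16 LlSsAaww=16 LlSsaaWw=8 LlSsaaww=8 LlssAAWw=4 LlssAAww=4 LlssAaWw=8 LlssAaww=8 LlssaaWw=4 Llssaaww=4 llSSAAWw=2 llSSAAww=2 llSSAaWw=4 llSSAaww=4 llSSaaWw=2 llSSaaww=2 llSsAAWw=4 llSsAAww=4 llSsAaWw=8 llSsAaww=8 llSsaaWw=4 llSsaaww=4 llssAAWw=2 llssAAww=2 llssAaWw=4 llssAaww=4 llssaaWw=2 llssaaww=2
LlssaaWw hits 4/256; gcd=4; 4÷4/256÷4 = 1/64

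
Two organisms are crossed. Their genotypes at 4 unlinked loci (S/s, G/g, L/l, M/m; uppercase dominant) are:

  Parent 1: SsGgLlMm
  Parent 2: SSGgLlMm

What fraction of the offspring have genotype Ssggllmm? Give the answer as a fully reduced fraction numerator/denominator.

SsGgLlMm gametes: SGLM×1, SGLm×1, SGlM×1, SGlm×1, SgLM×1, SgLm×1, SglM×1, Sglm×1, sGLM×1, sGLm×1, sGlM×1, sGlm×1, sgLM×1, sgLm×1, sglM×1, sglm×1
SSGgLlMm gametes: SGLM×2, SGLm×2, SGlM×2, SGlm×2, SgLM×2, SgLm×2, SglM×2, Sglm×2
SsGgLlMm×SSGgLlMm grid (16·16=256): SSGGLLMM=2 SSGGLLMm=4 SSGGLLmm=2 SSGGLlMM=4 SSGGLlMm=8 SSGGLlmm=4 SSGGllMM=2 SSGGllMm=4 SSGGllmm=2 SSGgLLMM=4 SSGgLLMm=8 SSGgLLmm=4 SSGgLlMM=8 SSGgLlMm=16 SSGgLlmm=8 SSGgllMM=4 SSGgllMm=8 SSGgllmm=4 SSggLLMM=2 SSggLLMm=4 SSggLLmm=2 SSggLlMM=4 SSggLlMm=8 SSggLlmm=4 SSggllMM=2 SSggllMm=4 SSggllmm=2 SsGGLLMM=2 SsGGLLMm=4 SsGGLLmm=2 SsGGLlMM=4 SsGGLlMm=8 SsGGLlmm=4 SsGGllMM=2 SsGGllMm=4 SsGGllmm=2 SsGgLLMM=4 SsGgLLMm=8 SsGgLLmm=4 SsGgLlMM=8 SsGgLlMm=16 SsGgLlmm=8 SsGgllMM=4 SsGgllMm=8 SsGgllmm=4 SsggLLMM=2 SsggLLMm=4 SsggLLmm=2 SsggLlMM=4 SsggLlMm=8 SsggLlmm=4 SsggllMM=2 SsggllMm=4 Ssggllmm=2
Ssggllmm hits 2/256; gcd=2; 2÷2/256÷2 = 1/128

P(Ssggllmm) = 1/128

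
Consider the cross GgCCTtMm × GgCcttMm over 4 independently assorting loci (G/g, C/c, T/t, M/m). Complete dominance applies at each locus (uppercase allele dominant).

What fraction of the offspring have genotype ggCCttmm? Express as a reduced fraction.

P(ggCCttmm) = 1/64

GgCCTtMm gametes: GCTM×2, GCTm×2, GCtM×2, GCtm×2, gCTM×2, gCTm×2, gCtM×2, gCtm×2
GgCcttMm gametes: GCtM×2, GCtm×2, GctM×2, Gctm×2, gCtM×2, gCtm×2, gctM×2, gctm×2
GgCCTtMm×GgCcttMm grid (16·16=256): GGCCTtMM=4 GGCCTtMm=8 GGCCTtmm=4 GGCCttMM=4 GGCCttMm=8 GGCCttmm=4 GGCcTtMM=4 GGCcTtMm=8 GGCcTtmm=4 GGCcttMM=4 GGCcttMm=8 GGCcttmm=4 GgCCTtMM=8 GgCCTtMm=16 GgCCTtmm=8 GgCCttMM=8 GgCCttMm=16 GgCCttmm=8 GgCcTtMM=8 GgCcTtMm=16 GgCcTtmm=8 GgCcttMM=8 GgCcttMm=16 GgCcttmm=8 ggCCTtMM=4 ggCCTtMm=8 ggCCTtmm=4 ggCCttMM=4 ggCCttMm=8 ggCCttmm=4 ggCcTtMM=4 ggCcTtMm=8 ggCcTtmm=4 ggCcttMM=4 ggCcttMm=8 ggCcttmm=4
ggCCttmm hits 4/256; gcd=4; 4÷4/256÷4 = 1/64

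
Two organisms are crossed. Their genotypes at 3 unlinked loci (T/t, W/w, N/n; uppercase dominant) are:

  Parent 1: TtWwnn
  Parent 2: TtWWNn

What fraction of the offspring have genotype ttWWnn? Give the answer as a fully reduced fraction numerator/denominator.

P(ttWWnn) = 1/16

TtWwnn gametes: TWn×2, Twn×2, tWn×2, twn×2
TtWWNn gametes: TWN×2, TWn×2, tWN×2, tWn×2
TtWwnn×TtWWNn grid (8·8=64): TTWWNn=4 TTWWnn=4 TTWwNn=4 TTWwnn=4 TtWWNn=8 TtWWnn=8 TtWwNn=8 TtWwnn=8 ttWWNn=4 ttWWnn=4 ttWwNn=4 ttWwnn=4
ttWWnn hits 4/64; gcd=4; 4÷4/64÷4 = 1/16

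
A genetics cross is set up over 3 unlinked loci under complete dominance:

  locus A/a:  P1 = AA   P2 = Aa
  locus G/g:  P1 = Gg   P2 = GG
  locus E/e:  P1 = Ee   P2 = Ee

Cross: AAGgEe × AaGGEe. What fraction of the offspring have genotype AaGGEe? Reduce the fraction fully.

P(AaGGEe) = 1/8

AAGgEe gametes: AGE×2, AGe×2, AgE×2, Age×2
AaGGEe gametes: AGE×2, AGe×2, aGE×2, aGe×2
AAGgEe×AaGGEe grid (8·8=64): AAGGEE=4 AAGGEe=8 AAGGee=4 AAGgEE=4 AAGgEe=8 AAGgee=4 AaGGEE=4 AaGGEe=8 AaGGee=4 AaGgEE=4 AaGgEe=8 AaGgee=4
AaGGEe hits 8/64; gcd=8; 8÷8/64÷8 = 1/8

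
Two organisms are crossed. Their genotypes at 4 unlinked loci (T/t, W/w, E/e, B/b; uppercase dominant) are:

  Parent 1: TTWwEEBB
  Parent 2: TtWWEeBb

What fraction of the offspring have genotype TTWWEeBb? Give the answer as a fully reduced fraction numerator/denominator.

TTWwEEBB gametes: TWEB×8, TwEB×8
TtWWEeBb gametes: TWEB×2, TWEb×2, TWeB×2, TWeb×2, tWEB×2, tWEb×2, tWeB×2, tWeb×2
TTWwEEBB×TtWWEeBb grid (16·16=256): TTWWEEBB=16 TTWWEEBb=16 TTWWEeBB=16 TTWWEeBb=16 TTWwEEBB=16 TTWwEEBb=16 TTWwEeBB=16 TTWwEeBb=16 TtWWEEBB=16 TtWWEEBb=16 TtWWEeBB=16 TtWWEeBb=16 TtWwEEBB=16 TtWwEEBb=16 TtWwEeBB=16 TtWwEeBb=16
TTWWEeBb hits 16/256; gcd=16; 16÷16/256÷16 = 1/16

P(TTWWEeBb) = 1/16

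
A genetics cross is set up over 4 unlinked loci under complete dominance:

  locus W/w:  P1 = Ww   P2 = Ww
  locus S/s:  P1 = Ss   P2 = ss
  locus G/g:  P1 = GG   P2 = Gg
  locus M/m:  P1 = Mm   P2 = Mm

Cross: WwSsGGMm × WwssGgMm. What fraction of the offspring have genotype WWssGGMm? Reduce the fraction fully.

WwSsGGMm gametes: WSGM×2, WSGm×2, WsGM×2, WsGm×2, wSGM×2, wSGm×2, wsGM×2, wsGm×2
WwssGgMm gametes: WsGM×2, WsGm×2, WsgM×2, Wsgm×2, wsGM×2, wsGm×2, wsgM×2, wsgm×2
WwSsGGMm×WwssGgMm grid (16·16=256): WWSsGGMM=4 WWSsGGMm=8 WWSsGGmm=4 WWSsGgMM=4 WWSsGgMm=8 WWSsGgmm=4 WWssGGMM=4 WWssGGMm=8 WWssGGmm=4 WWssGgMM=4 WWssGgMm=8 WWssGgmm=4 WwSsGGMM=8 WwSsGGMm=16 WwSsGGmm=8 WwSsGgMM=8 WwSsGgMm=16 WwSsGgmm=8 WwssGGMM=8 WwssGGMm=16 WwssGGmm=8 WwssGgMM=8 WwssGgMm=16 WwssGgmm=8 wwSsGGMM=4 wwSsGGMm=8 wwSsGGmm=4 wwSsGgMM=4 wwSsGgMm=8 wwSsGgmm=4 wwssGGMM=4 wwssGGMm=8 wwssGGmm=4 wwssGgMM=4 wwssGgMm=8 wwssGgmm=4
WWssGGMm hits 8/256; gcd=8; 8÷8/256÷8 = 1/32

P(WWssGGMm) = 1/32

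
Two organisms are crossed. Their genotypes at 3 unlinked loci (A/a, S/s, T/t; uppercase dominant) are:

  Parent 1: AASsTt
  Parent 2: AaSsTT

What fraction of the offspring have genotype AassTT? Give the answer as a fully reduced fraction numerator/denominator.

P(AassTT) = 1/16

AASsTt gametes: AST×2, ASt×2, AsT×2, Ast×2
AaSsTT gametes: AST×2, AsT×2, aST×2, asT×2
AASsTt×AaSsTT grid (8·8=64): AASSTT=4 AASSTt=4 AASsTT=8 AASsTt=8 AAssTT=4 AAssTt=4 AaSSTT=4 AaSSTt=4 AaSsTT=8 AaSsTt=8 AassTT=4 AassTt=4
AassTT hits 4/64; gcd=4; 4÷4/64÷4 = 1/16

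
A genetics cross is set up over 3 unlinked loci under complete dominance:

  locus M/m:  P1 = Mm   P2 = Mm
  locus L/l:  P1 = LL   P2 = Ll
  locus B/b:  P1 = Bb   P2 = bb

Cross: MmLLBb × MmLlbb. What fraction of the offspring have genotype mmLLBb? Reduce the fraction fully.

MmLLBb gametes: MLB×2, MLb×2, mLB×2, mLb×2
MmLlbb gametes: MLb×2, Mlb×2, mLb×2, mlb×2
MmLLBb×MmLlbb grid (8·8=64): MMLLBb=4 MMLLbb=4 MMLlBb=4 MMLlbb=4 MmLLBb=8 MmLLbb=8 MmLlBb=8 MmLlbb=8 mmLLBb=4 mmLLbb=4 mmLlBb=4 mmLlbb=4
mmLLBb hits 4/64; gcd=4; 4÷4/64÷4 = 1/16

P(mmLLBb) = 1/16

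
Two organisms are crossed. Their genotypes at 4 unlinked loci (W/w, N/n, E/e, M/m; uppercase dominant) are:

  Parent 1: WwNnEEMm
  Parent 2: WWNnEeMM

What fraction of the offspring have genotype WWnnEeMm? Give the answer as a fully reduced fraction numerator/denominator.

P(WWnnEeMm) = 1/32

WwNnEEMm gametes: WNEM×2, WNEm×2, WnEM×2, WnEm×2, wNEM×2, wNEm×2, wnEM×2, wnEm×2
WWNnEeMM gametes: WNEM×4, WNeM×4, WnEM×4, WneM×4
WwNnEEMm×WWNnEeMM grid (16·16=256): WWNNEEMM=8 WWNNEEMm=8 WWNNEeMM=8 WWNNEeMm=8 WWNnEEMM=16 WWNnEEMm=16 WWNnEeMM=16 WWNnEeMm=16 WWnnEEMM=8 WWnnEEMm=8 WWnnEeMM=8 WWnnEeMm=8 WwNNEEMM=8 WwNNEEMm=8 WwNNEeMM=8 WwNNEeMm=8 WwNnEEMM=16 WwNnEEMm=16 WwNnEeMM=16 WwNnEeMm=16 WwnnEEMM=8 WwnnEEMm=8 WwnnEeMM=8 WwnnEeMm=8
WWnnEeMm hits 8/256; gcd=8; 8÷8/256÷8 = 1/32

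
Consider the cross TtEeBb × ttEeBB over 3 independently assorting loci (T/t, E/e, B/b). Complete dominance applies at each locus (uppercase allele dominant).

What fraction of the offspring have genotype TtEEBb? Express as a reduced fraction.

TtEeBb gametes: TEB×1, TEb×1, TeB×1, Teb×1, tEB×1, tEb×1, teB×1, teb×1
ttEeBB gametes: tEB×4, teB×4
TtEeBb×ttEeBB grid (8·8=64): TtEEBB=4 TtEEBb=4 TtEeBB=8 TtEeBb=8 TteeBB=4 TteeBb=4 ttEEBB=4 ttEEBb=4 ttEeBB=8 ttEeBb=8 tteeBB=4 tteeBb=4
TtEEBb hits 4/64; gcd=4; 4÷4/64÷4 = 1/16

P(TtEEBb) = 1/16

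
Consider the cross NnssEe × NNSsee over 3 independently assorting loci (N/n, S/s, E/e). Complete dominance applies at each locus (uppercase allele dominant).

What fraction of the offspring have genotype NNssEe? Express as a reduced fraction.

P(NNssEe) = 1/8

NnssEe gametes: NsE×2, Nse×2, nsE×2, nse×2
NNSsee gametes: NSe×4, Nse×4
NnssEe×NNSsee grid (8·8=64): NNSsEe=8 NNSsee=8 NNssEe=8 NNssee=8 NnSsEe=8 NnSsee=8 NnssEe=8 Nnssee=8
NNssEe hits 8/64; gcd=8; 8÷8/64÷8 = 1/8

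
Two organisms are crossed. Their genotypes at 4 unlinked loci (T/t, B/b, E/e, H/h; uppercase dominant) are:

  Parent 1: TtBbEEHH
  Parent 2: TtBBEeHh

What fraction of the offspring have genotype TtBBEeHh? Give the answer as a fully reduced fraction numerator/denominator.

P(TtBBEeHh) = 1/16

TtBbEEHH gametes: TBEH×4, TbEH×4, tBEH×4, tbEH×4
TtBBEeHh gametes: TBEH×2, TBEh×2, TBeH×2, TBeh×2, tBEH×2, tBEh×2, tBeH×2, tBeh×2
TtBbEEHH×TtBBEeHh grid (16·16=256): TTBBEEHH=8 TTBBEEHh=8 TTBBEeHH=8 TTBBEeHh=8 TTBbEEHH=8 TTBbEEHh=8 TTBbEeHH=8 TTBbEeHh=8 TtBBEEHH=16 TtBBEEHh=16 TtBBEeHH=16 TtBBEeHh=16 TtBbEEHH=16 TtBbEEHh=16 TtBbEeHH=16 TtBbEeHh=16 ttBBEEHH=8 ttBBEEHh=8 ttBBEeHH=8 ttBBEeHh=8 ttBbEEHH=8 ttBbEEHh=8 ttBbEeHH=8 ttBbEeHh=8
TtBBEeHh hits 16/256; gcd=16; 16÷16/256÷16 = 1/16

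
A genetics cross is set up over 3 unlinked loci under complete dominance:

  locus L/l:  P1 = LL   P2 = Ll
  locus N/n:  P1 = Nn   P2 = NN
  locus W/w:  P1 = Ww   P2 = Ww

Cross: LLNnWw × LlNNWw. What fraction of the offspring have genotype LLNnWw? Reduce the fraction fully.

P(LLNnWw) = 1/8

LLNnWw gametes: LNW×2, LNw×2, LnW×2, Lnw×2
LlNNWw gametes: LNW×2, LNw×2, lNW×2, lNw×2
LLNnWw×LlNNWw grid (8·8=64): LLNNWW=4 LLNNWw=8 LLNNww=4 LLNnWW=4 LLNnWw=8 LLNnww=4 LlNNWW=4 LlNNWw=8 LlNNww=4 LlNnWW=4 LlNnWw=8 LlNnww=4
LLNnWw hits 8/64; gcd=8; 8÷8/64÷8 = 1/8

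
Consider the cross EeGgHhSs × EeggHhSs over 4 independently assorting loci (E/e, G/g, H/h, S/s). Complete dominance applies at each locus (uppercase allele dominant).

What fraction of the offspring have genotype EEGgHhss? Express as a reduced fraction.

EeGgHhSs gametes: EGHS×1, EGHs×1, EGhS×1, EGhs×1, EgHS×1, EgHs×1, EghS×1, Eghs×1, eGHS×1, eGHs×1, eGhS×1, eGhs×1, egHS×1, egHs×1, eghS×1, eghs×1
EeggHhSs gametes: EgHS×2, EgHs×2, EghS×2, Eghs×2, egHS×2, egHs×2, eghS×2, eghs×2
EeGgHhSs×EeggHhSs grid (16·16=256): EEGgHHSS=2 EEGgHHSs=4 EEGgHHss=2 EEGgHhSS=4 EEGgHhSs=8 EEGgHhss=4 EEGghhSS=2 EEGghhSs=4 EEGghhss=2 EEggHHSS=2 EEggHHSs=4 EEggHHss=2 EEggHhSS=4 EEggHhSs=8 EEggHhss=4 EEgghhSS=2 EEgghhSs=4 EEgghhss=2 EeGgHHSS=4 EeGgHHSs=8 EeGgHHss=4 EeGgHhSS=8 EeGgHhSs=16 EeGgHhss=8 EeGghhSS=4 EeGghhSs=8 EeGghhss=4 EeggHHSS=4 EeggHHSs=8 EeggHHss=4 EeggHhSS=8 EeggHhSs=16 EeggHhss=8 EegghhSS=4 EegghhSs=8 Eegghhss=4 eeGgHHSS=2 eeGgHHSs=4 eeGgHHss=2 eeGgHhSS=4 eeGgHhSs=8 eeGgHhss=4 eeGghhSS=2 eeGghhSs=4 eeGghhss=2 eeggHHSS=2 eeggHHSs=4 eeggHHss=2 eeggHhSS=4 eeggHhSs=8 eeggHhss=4 eegghhSS=2 eegghhSs=4 eegghhss=2
EEGgHhss hits 4/256; gcd=4; 4÷4/256÷4 = 1/64

P(EEGgHhss) = 1/64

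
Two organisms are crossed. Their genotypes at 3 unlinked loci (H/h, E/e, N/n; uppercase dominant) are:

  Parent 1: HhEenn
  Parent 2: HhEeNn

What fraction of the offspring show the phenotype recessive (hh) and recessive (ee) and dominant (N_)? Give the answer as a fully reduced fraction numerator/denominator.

HhEenn gametes: HEn×2, Hen×2, hEn×2, hen×2
HhEeNn gametes: HEN×1, HEn×1, HeN×1, Hen×1, hEN×1, hEn×1, heN×1, hen×1
HhEenn×HhEeNn grid (8·8=64): HHEENn=2 HHEEnn=2 HHEeNn=4 HHEenn=4 HHeeNn=2 HHeenn=2 HhEENn=4 HhEEnn=4 HhEeNn=8 HhEenn=8 HheeNn=4 Hheenn=4 hhEENn=2 hhEEnn=2 hhEeNn=4 hhEenn=4 hheeNn=2 hheenn=2
hh ee N_ hits 2/64; gcd=2; 2÷2/64÷2 = 1/32

P(hh ee N_) = 1/32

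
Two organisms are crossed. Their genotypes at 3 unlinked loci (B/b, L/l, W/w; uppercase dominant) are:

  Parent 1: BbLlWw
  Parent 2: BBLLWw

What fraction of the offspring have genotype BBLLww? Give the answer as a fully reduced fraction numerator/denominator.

P(BBLLww) = 1/16

BbLlWw gametes: BLW×1, BLw×1, BlW×1, Blw×1, bLW×1, bLw×1, blW×1, blw×1
BBLLWw gametes: BLW×4, BLw×4
BbLlWw×BBLLWw grid (8·8=64): BBLLWW=4 BBLLWw=8 BBLLww=4 BBLlWW=4 BBLlWw=8 BBLlww=4 BbLLWW=4 BbLLWw=8 BbLLww=4 BbLlWW=4 BbLlWw=8 BbLlww=4
BBLLww hits 4/64; gcd=4; 4÷4/64÷4 = 1/16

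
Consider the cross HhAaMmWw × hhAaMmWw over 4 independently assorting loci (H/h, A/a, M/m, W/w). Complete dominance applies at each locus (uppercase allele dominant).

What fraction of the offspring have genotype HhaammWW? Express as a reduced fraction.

P(HhaammWW) = 1/128

HhAaMmWw gametes: HAMW×1, HAMw×1, HAmW×1, HAmw×1, HaMW×1, HaMw×1, HamW×1, Hamw×1, hAMW×1, hAMw×1, hAmW×1, hAmw×1, haMW×1, haMw×1, hamW×1, hamw×1
hhAaMmWw gametes: hAMW×2, hAMw×2, hAmW×2, hAmw×2, haMW×2, haMw×2, hamW×2, hamw×2
HhAaMmWw×hhAaMmWw grid (16·16=256): HhAAMMWW=2 HhAAMMWw=4 HhAAMMww=2 HhAAMmWW=4 HhAAMmWw=8 HhAAMmww=4 HhAAmmWW=2 HhAAmmWw=4 HhAAmmww=2 HhAaMMWW=4 HhAaMMWw=8 HhAaMMww=4 HhAaMmWW=8 HhAaMmWw=16 HhAaMmww=8 HhAammWW=4 HhAammWw=8 HhAammww=4 HhaaMMWW=2 HhaaMMWw=4 HhaaMMww=2 HhaaMmWW=4 HhaaMmWw=8 HhaaMmww=4 HhaammWW=2 HhaammWw=4 Hhaammww=2 hhAAMMWW=2 hhAAMMWw=4 hhAAMMww=2 hhAAMmWW=4 hhAAMmWw=8 hhAAMmww=4 hhAAmmWW=2 hhAAmmWw=4 hhAAmmww=2 hhAaMMWW=4 hhAaMMWw=8 hhAaMMww=4 hhAaMmWW=8 hhAaMmWw=16 hhAaMmww=8 hhAammWW=4 hhAammWw=8 hhAammww=4 hhaaMMWW=2 hhaaMMWw=4 hhaaMMww=2 hhaaMmWW=4 hhaaMmWw=8 hhaaMmww=4 hhaammWW=2 hhaammWw=4 hhaammww=2
HhaammWW hits 2/256; gcd=2; 2÷2/256÷2 = 1/128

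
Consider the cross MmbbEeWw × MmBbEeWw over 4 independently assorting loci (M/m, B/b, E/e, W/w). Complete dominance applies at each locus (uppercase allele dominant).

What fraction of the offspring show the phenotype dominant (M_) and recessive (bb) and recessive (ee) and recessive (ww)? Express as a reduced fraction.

MmbbEeWw gametes: MbEW×2, MbEw×2, MbeW×2, Mbew×2, mbEW×2, mbEw×2, mbeW×2, mbew×2
MmBbEeWw gametes: MBEW×1, MBEw×1, MBeW×1, MBew×1, MbEW×1, MbEw×1, MbeW×1, Mbew×1, mBEW×1, mBEw×1, mBeW×1, mBew×1, mbEW×1, mbEw×1, mbeW×1, mbew×1
MmbbEeWw×MmBbEeWw grid (16·16=256): MMBbEEWW=2 MMBbEEWw=4 MMBbEEww=2 MMBbEeWW=4 MMBbEeWw=8 MMBbEeww=4 MMBbeeWW=2 MMBbeeWw=4 MMBbeeww=2 MMbbEEWW=2 MMbbEEWw=4 MMbbEEww=2 MMbbEeWW=4 MMbbEeWw=8 MMbbEeww=4 MMbbeeWW=2 MMbbeeWw=4 MMbbeeww=2 MmBbEEWW=4 MmBbEEWw=8 MmBbEEww=4 MmBbEeWW=8 MmBbEeWw=16 MmBbEeww=8 MmBbeeWW=4 MmBbeeWw=8 MmBbeeww=4 MmbbEEWW=4 MmbbEEWw=8 MmbbEEww=4 MmbbEeWW=8 MmbbEeWw=16 MmbbEeww=8 MmbbeeWW=4 MmbbeeWw=8 Mmbbeeww=4 mmBbEEWW=2 mmBbEEWw=4 mmBbEEww=2 mmBbEeWW=4 mmBbEeWw=8 mmBbEeww=4 mmBbeeWW=2 mmBbeeWw=4 mmBbeeww=2 mmbbEEWW=2 mmbbEEWw=4 mmbbEEww=2 mmbbEeWW=4 mmbbEeWw=8 mmbbEeww=4 mmbbeeWW=2 mmbbeeWw=4 mmbbeeww=2
M_ bb ee ww hits 6/256; gcd=2; 6÷2/256÷2 = 3/128

P(M_ bb ee ww) = 3/128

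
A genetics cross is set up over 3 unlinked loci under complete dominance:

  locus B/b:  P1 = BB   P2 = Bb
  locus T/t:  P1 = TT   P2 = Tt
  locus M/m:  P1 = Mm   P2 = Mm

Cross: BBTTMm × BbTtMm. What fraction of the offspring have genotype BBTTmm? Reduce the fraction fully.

P(BBTTmm) = 1/16

BBTTMm gametes: BTM×4, BTm×4
BbTtMm gametes: BTM×1, BTm×1, BtM×1, Btm×1, bTM×1, bTm×1, btM×1, btm×1
BBTTMm×BbTtMm grid (8·8=64): BBTTMM=4 BBTTMm=8 BBTTmm=4 BBTtMM=4 BBTtMm=8 BBTtmm=4 BbTTMM=4 BbTTMm=8 BbTTmm=4 BbTtMM=4 BbTtMm=8 BbTtmm=4
BBTTmm hits 4/64; gcd=4; 4÷4/64÷4 = 1/16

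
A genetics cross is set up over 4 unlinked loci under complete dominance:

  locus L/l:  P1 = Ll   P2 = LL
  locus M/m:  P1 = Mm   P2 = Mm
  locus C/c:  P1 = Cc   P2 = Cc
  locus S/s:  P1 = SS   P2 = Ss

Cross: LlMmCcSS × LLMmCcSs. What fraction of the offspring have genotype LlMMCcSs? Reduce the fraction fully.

P(LlMMCcSs) = 1/32

LlMmCcSS gametes: LMCS×2, LMcS×2, LmCS×2, LmcS×2, lMCS×2, lMcS×2, lmCS×2, lmcS×2
LLMmCcSs gametes: LMCS×2, LMCs×2, LMcS×2, LMcs×2, LmCS×2, LmCs×2, LmcS×2, Lmcs×2
LlMmCcSS×LLMmCcSs grid (16·16=256): LLMMCCSS=4 LLMMCCSs=4 LLMMCcSS=8 LLMMCcSs=8 LLMMccSS=4 LLMMccSs=4 LLMmCCSS=8 LLMmCCSs=8 LLMmCcSS=16 LLMmCcSs=16 LLMmccSS=8 LLMmccSs=8 LLmmCCSS=4 LLmmCCSs=4 LLmmCcSS=8 LLmmCcSs=8 LLmmccSS=4 LLmmccSs=4 LlMMCCSS=4 LlMMCCSs=4 LlMMCcSS=8 LlMMCcSs=8 LlMMccSS=4 LlMMccSs=4 LlMmCCSS=8 LlMmCCSs=8 LlMmCcSS=16 LlMmCcSs=16 LlMmccSS=8 LlMmccSs=8 LlmmCCSS=4 LlmmCCSs=4 LlmmCcSS=8 LlmmCcSs=8 LlmmccSS=4 LlmmccSs=4
LlMMCcSs hits 8/256; gcd=8; 8÷8/256÷8 = 1/32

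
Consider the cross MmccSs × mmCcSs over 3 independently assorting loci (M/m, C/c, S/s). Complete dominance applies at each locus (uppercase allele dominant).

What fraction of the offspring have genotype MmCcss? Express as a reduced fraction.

P(MmCcss) = 1/16

MmccSs gametes: McS×2, Mcs×2, mcS×2, mcs×2
mmCcSs gametes: mCS×2, mCs×2, mcS×2, mcs×2
MmccSs×mmCcSs grid (8·8=64): MmCcSS=4 MmCcSs=8 MmCcss=4 MmccSS=4 MmccSs=8 Mmccss=4 mmCcSS=4 mmCcSs=8 mmCcss=4 mmccSS=4 mmccSs=8 mmccss=4
MmCcss hits 4/64; gcd=4; 4÷4/64÷4 = 1/16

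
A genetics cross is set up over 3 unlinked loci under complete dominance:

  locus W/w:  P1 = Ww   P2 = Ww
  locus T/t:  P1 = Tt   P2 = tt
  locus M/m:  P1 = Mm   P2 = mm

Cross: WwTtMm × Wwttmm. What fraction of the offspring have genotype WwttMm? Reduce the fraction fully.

WwTtMm gametes: WTM×1, WTm×1, WtM×1, Wtm×1, wTM×1, wTm×1, wtM×1, wtm×1
Wwttmm gametes: Wtm×4, wtm×4
WwTtMm×Wwttmm grid (8·8=64): WWTtMm=4 WWTtmm=4 WWttMm=4 WWttmm=4 WwTtMm=8 WwTtmm=8 WwttMm=8 Wwttmm=8 wwTtMm=4 wwTtmm=4 wwttMm=4 wwttmm=4
WwttMm hits 8/64; gcd=8; 8÷8/64÷8 = 1/8

P(WwttMm) = 1/8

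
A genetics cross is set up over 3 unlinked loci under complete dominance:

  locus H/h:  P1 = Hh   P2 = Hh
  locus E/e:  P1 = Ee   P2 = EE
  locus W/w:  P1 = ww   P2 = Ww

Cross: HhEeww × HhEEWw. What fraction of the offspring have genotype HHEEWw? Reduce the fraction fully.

HhEeww gametes: HEw×2, Hew×2, hEw×2, hew×2
HhEEWw gametes: HEW×2, HEw×2, hEW×2, hEw×2
HhEeww×HhEEWw grid (8·8=64): HHEEWw=4 HHEEww=4 HHEeWw=4 HHEeww=4 HhEEWw=8 HhEEww=8 HhEeWw=8 HhEeww=8 hhEEWw=4 hhEEww=4 hhEeWw=4 hhEeww=4
HHEEWw hits 4/64; gcd=4; 4÷4/64÷4 = 1/16

P(HHEEWw) = 1/16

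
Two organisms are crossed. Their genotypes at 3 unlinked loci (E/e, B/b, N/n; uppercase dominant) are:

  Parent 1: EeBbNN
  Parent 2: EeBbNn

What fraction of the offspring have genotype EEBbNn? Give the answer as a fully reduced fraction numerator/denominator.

EeBbNN gametes: EBN×2, EbN×2, eBN×2, ebN×2
EeBbNn gametes: EBN×1, EBn×1, EbN×1, Ebn×1, eBN×1, eBn×1, ebN×1, ebn×1
EeBbNN×EeBbNn grid (8·8=64): EEBBNN=2 EEBBNn=2 EEBbNN=4 EEBbNn=4 EEbbNN=2 EEbbNn=2 EeBBNN=4 EeBBNn=4 EeBbNN=8 EeBbNn=8 EebbNN=4 EebbNn=4 eeBBNN=2 eeBBNn=2 eeBbNN=4 eeBbNn=4 eebbNN=2 eebbNn=2
EEBbNn hits 4/64; gcd=4; 4÷4/64÷4 = 1/16

P(EEBbNn) = 1/16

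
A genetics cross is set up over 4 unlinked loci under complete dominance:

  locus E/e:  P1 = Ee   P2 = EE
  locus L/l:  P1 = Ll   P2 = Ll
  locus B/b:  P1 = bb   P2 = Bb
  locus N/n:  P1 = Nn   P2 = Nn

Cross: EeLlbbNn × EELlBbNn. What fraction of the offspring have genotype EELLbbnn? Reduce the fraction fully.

P(EELLbbnn) = 1/64

EeLlbbNn gametes: ELbN×2, ELbn×2, ElbN×2, Elbn×2, eLbN×2, eLbn×2, elbN×2, elbn×2
EELlBbNn gametes: ELBN×2, ELBn×2, ELbN×2, ELbn×2, ElBN×2, ElBn×2, ElbN×2, Elbn×2
EeLlbbNn×EELlBbNn grid (16·16=256): EELLBbNN=4 EELLBbNn=8 EELLBbnn=4 EELLbbNN=4 EELLbbNn=8 EELLbbnn=4 EELlBbNN=8 EELlBbNn=16 EELlBbnn=8 EELlbbNN=8 EELlbbNn=16 EELlbbnn=8 EEllBbNN=4 EEllBbNn=8 EEllBbnn=4 EEllbbNN=4 EEllbbNn=8 EEllbbnn=4 EeLLBbNN=4 EeLLBbNn=8 EeLLBbnn=4 EeLLbbNN=4 EeLLbbNn=8 EeLLbbnn=4 EeLlBbNN=8 EeLlBbNn=16 EeLlBbnn=8 EeLlbbNN=8 EeLlbbNn=16 EeLlbbnn=8 EellBbNN=4 EellBbNn=8 EellBbnn=4 EellbbNN=4 EellbbNn=8 Eellbbnn=4
EELLbbnn hits 4/256; gcd=4; 4÷4/256÷4 = 1/64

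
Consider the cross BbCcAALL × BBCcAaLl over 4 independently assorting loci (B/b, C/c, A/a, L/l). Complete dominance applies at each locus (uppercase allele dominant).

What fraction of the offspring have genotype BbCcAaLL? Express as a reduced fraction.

P(BbCcAaLL) = 1/16

BbCcAALL gametes: BCAL×4, BcAL×4, bCAL×4, bcAL×4
BBCcAaLl gametes: BCAL×2, BCAl×2, BCaL×2, BCal×2, BcAL×2, BcAl×2, BcaL×2, Bcal×2
BbCcAALL×BBCcAaLl grid (16·16=256): BBCCAALL=8 BBCCAALl=8 BBCCAaLL=8 BBCCAaLl=8 BBCcAALL=16 BBCcAALl=16 BBCcAaLL=16 BBCcAaLl=16 BBccAALL=8 BBccAALl=8 BBccAaLL=8 BBccAaLl=8 BbCCAALL=8 BbCCAALl=8 BbCCAaLL=8 BbCCAaLl=8 BbCcAALL=16 BbCcAALl=16 BbCcAaLL=16 BbCcAaLl=16 BbccAALL=8 BbccAALl=8 BbccAaLL=8 BbccAaLl=8
BbCcAaLL hits 16/256; gcd=16; 16÷16/256÷16 = 1/16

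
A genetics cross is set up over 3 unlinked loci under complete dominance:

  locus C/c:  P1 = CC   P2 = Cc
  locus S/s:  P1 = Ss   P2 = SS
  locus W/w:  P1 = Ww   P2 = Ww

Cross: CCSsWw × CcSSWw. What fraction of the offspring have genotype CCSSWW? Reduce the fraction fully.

CCSsWw gametes: CSW×2, CSw×2, CsW×2, Csw×2
CcSSWw gametes: CSW×2, CSw×2, cSW×2, cSw×2
CCSsWw×CcSSWw grid (8·8=64): CCSSWW=4 CCSSWw=8 CCSSww=4 CCSsWW=4 CCSsWw=8 CCSsww=4 CcSSWW=4 CcSSWw=8 CcSSww=4 CcSsWW=4 CcSsWw=8 CcSsww=4
CCSSWW hits 4/64; gcd=4; 4÷4/64÷4 = 1/16

P(CCSSWW) = 1/16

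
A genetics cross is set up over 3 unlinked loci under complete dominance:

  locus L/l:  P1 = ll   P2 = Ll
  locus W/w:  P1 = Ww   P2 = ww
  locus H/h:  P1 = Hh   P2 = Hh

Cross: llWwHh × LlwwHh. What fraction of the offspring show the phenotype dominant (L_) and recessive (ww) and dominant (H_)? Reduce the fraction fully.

P(L_ ww H_) = 3/16

llWwHh gametes: lWH×2, lWh×2, lwH×2, lwh×2
LlwwHh gametes: LwH×2, Lwh×2, lwH×2, lwh×2
llWwHh×LlwwHh grid (8·8=64): LlWwHH=4 LlWwHh=8 LlWwhh=4 LlwwHH=4 LlwwHh=8 Llwwhh=4 llWwHH=4 llWwHh=8 llWwhh=4 llwwHH=4 llwwHh=8 llwwhh=4
L_ ww H_ hits 12/64; gcd=4; 12÷4/64÷4 = 3/16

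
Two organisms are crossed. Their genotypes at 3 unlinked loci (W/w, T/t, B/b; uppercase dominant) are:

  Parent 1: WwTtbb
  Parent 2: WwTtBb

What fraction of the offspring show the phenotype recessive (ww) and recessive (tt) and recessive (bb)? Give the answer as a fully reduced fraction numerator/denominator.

WwTtbb gametes: WTb×2, Wtb×2, wTb×2, wtb×2
WwTtBb gametes: WTB×1, WTb×1, WtB×1, Wtb×1, wTB×1, wTb×1, wtB×1, wtb×1
WwTtbb×WwTtBb grid (8·8=64): WWTTBb=2 WWTTbb=2 WWTtBb=4 WWTtbb=4 WWttBb=2 WWttbb=2 WwTTBb=4 WwTTbb=4 WwTtBb=8 WwTtbb=8 WwttBb=4 Wwttbb=4 wwTTBb=2 wwTTbb=2 wwTtBb=4 wwTtbb=4 wwttBb=2 wwttbb=2
ww tt bb hits 2/64; gcd=2; 2÷2/64÷2 = 1/32

P(ww tt bb) = 1/32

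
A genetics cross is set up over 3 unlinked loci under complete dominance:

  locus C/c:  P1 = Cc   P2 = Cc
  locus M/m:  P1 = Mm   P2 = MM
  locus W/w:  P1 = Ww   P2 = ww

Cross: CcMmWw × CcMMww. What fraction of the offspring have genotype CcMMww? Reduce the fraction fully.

P(CcMMww) = 1/8

CcMmWw gametes: CMW×1, CMw×1, CmW×1, Cmw×1, cMW×1, cMw×1, cmW×1, cmw×1
CcMMww gametes: CMw×4, cMw×4
CcMmWw×CcMMww grid (8·8=64): CCMMWw=4 CCMMww=4 CCMmWw=4 CCMmww=4 CcMMWw=8 CcMMww=8 CcMmWw=8 CcMmww=8 ccMMWw=4 ccMMww=4 ccMmWw=4 ccMmww=4
CcMMww hits 8/64; gcd=8; 8÷8/64÷8 = 1/8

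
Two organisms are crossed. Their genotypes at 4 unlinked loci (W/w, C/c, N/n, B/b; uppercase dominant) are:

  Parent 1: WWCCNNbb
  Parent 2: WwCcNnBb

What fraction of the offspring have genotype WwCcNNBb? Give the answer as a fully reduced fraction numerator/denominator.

P(WwCcNNBb) = 1/16

WWCCNNbb gametes: WCNb×16
WwCcNnBb gametes: WCNB×1, WCNb×1, WCnB×1, WCnb×1, WcNB×1, WcNb×1, WcnB×1, Wcnb×1, wCNB×1, wCNb×1, wCnB×1, wCnb×1, wcNB×1, wcNb×1, wcnB×1, wcnb×1
WWCCNNbb×WwCcNnBb grid (16·16=256): WWCCNNBb=16 WWCCNNbb=16 WWCCNnBb=16 WWCCNnbb=16 WWCcNNBb=16 WWCcNNbb=16 WWCcNnBb=16 WWCcNnbb=16 WwCCNNBb=16 WwCCNNbb=16 WwCCNnBb=16 WwCCNnbb=16 WwCcNNBb=16 WwCcNNbb=16 WwCcNnBb=16 WwCcNnbb=16
WwCcNNBb hits 16/256; gcd=16; 16÷16/256÷16 = 1/16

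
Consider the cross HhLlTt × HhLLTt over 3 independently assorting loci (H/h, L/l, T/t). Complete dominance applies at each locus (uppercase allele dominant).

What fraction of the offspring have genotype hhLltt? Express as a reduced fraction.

P(hhLltt) = 1/32

HhLlTt gametes: HLT×1, HLt×1, HlT×1, Hlt×1, hLT×1, hLt×1, hlT×1, hlt×1
HhLLTt gametes: HLT×2, HLt×2, hLT×2, hLt×2
HhLlTt×HhLLTt grid (8·8=64): HHLLTT=2 HHLLTt=4 HHLLtt=2 HHLlTT=2 HHLlTt=4 HHLltt=2 HhLLTT=4 HhLLTt=8 HhLLtt=4 HhLlTT=4 HhLlTt=8 HhLltt=4 hhLLTT=2 hhLLTt=4 hhLLtt=2 hhLlTT=2 hhLlTt=4 hhLltt=2
hhLltt hits 2/64; gcd=2; 2÷2/64÷2 = 1/32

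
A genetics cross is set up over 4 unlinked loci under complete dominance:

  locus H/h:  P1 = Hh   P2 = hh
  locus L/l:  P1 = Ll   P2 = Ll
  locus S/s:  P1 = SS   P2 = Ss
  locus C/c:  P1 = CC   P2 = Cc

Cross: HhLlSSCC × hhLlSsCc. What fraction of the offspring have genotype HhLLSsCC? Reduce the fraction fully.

P(HhLLSsCC) = 1/32

HhLlSSCC gametes: HLSC×4, HlSC×4, hLSC×4, hlSC×4
hhLlSsCc gametes: hLSC×2, hLSc×2, hLsC×2, hLsc×2, hlSC×2, hlSc×2, hlsC×2, hlsc×2
HhLlSSCC×hhLlSsCc grid (16·16=256): HhLLSSCC=8 HhLLSSCc=8 HhLLSsCC=8 HhLLSsCc=8 HhLlSSCC=16 HhLlSSCc=16 HhLlSsCC=16 HhLlSsCc=16 HhllSSCC=8 HhllSSCc=8 HhllSsCC=8 HhllSsCc=8 hhLLSSCC=8 hhLLSSCc=8 hhLLSsCC=8 hhLLSsCc=8 hhLlSSCC=16 hhLlSSCc=16 hhLlSsCC=16 hhLlSsCc=16 hhllSSCC=8 hhllSSCc=8 hhllSsCC=8 hhllSsCc=8
HhLLSsCC hits 8/256; gcd=8; 8÷8/256÷8 = 1/32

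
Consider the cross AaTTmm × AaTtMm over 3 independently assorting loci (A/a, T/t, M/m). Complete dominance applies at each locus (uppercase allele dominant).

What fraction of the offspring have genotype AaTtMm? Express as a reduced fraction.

P(AaTtMm) = 1/8

AaTTmm gametes: ATm×4, aTm×4
AaTtMm gametes: ATM×1, ATm×1, AtM×1, Atm×1, aTM×1, aTm×1, atM×1, atm×1
AaTTmm×AaTtMm grid (8·8=64): AATTMm=4 AATTmm=4 AATtMm=4 AATtmm=4 AaTTMm=8 AaTTmm=8 AaTtMm=8 AaTtmm=8 aaTTMm=4 aaTTmm=4 aaTtMm=4 aaTtmm=4
AaTtMm hits 8/64; gcd=8; 8÷8/64÷8 = 1/8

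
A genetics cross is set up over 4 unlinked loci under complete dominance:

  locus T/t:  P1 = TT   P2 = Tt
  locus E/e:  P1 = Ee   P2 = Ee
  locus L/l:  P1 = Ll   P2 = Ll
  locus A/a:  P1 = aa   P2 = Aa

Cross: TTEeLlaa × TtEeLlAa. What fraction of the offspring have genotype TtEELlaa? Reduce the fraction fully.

P(TtEELlaa) = 1/32

TTEeLlaa gametes: TELa×4, TEla×4, TeLa×4, Tela×4
TtEeLlAa gametes: TELA×1, TELa×1, TElA×1, TEla×1, TeLA×1, TeLa×1, TelA×1, Tela×1, tELA×1, tELa×1, tElA×1, tEla×1, teLA×1, teLa×1, telA×1, tela×1
TTEeLlaa×TtEeLlAa grid (16·16=256): TTEELLAa=4 TTEELLaa=4 TTEELlAa=8 TTEELlaa=8 TTEEllAa=4 TTEEllaa=4 TTEeLLAa=8 TTEeLLaa=8 TTEeLlAa=16 TTEeLlaa=16 TTEellAa=8 TTEellaa=8 TTeeLLAa=4 TTeeLLaa=4 TTeeLlAa=8 TTeeLlaa=8 TTeellAa=4 TTeellaa=4 TtEELLAa=4 TtEELLaa=4 TtEELlAa=8 TtEELlaa=8 TtEEllAa=4 TtEEllaa=4 TtEeLLAa=8 TtEeLLaa=8 TtEeLlAa=16 TtEeLlaa=16 TtEellAa=8 TtEellaa=8 TteeLLAa=4 TteeLLaa=4 TteeLlAa=8 TteeLlaa=8 TteellAa=4 Tteellaa=4
TtEELlaa hits 8/256; gcd=8; 8÷8/256÷8 = 1/32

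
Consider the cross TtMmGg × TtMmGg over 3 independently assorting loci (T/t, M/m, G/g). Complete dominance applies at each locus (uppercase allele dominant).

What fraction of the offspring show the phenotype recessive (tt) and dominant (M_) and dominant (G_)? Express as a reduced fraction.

P(tt M_ G_) = 9/64

TtMmGg gametes: TMG×1, TMg×1, TmG×1, Tmg×1, tMG×1, tMg×1, tmG×1, tmg×1
TtMmGg gametes: TMG×1, TMg×1, TmG×1, Tmg×1, tMG×1, tMg×1, tmG×1, tmg×1
TtMmGg×TtMmGg grid (8·8=64): TTMMGG=1 TTMMGg=2 TTMMgg=1 TTMmGG=2 TTMmGg=4 TTMmgg=2 TTmmGG=1 TTmmGg=2 TTmmgg=1 TtMMGG=2 TtMMGg=4 TtMMgg=2 TtMmGG=4 TtMmGg=8 TtMmgg=4 TtmmGG=2 TtmmGg=4 Ttmmgg=2 ttMMGG=1 ttMMGg=2 ttMMgg=1 ttMmGG=2 ttMmGg=4 ttMmgg=2 ttmmGG=1 ttmmGg=2 ttmmgg=1
tt M_ G_ hits 9/64; gcd=1; 9÷1/64÷1 = 9/64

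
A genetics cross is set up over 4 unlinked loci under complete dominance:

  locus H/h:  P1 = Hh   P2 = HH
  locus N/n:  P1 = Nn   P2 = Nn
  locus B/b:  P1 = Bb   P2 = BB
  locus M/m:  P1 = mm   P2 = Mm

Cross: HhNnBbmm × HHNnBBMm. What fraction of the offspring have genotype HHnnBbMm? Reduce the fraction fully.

P(HHnnBbMm) = 1/32

HhNnBbmm gametes: HNBm×2, HNbm×2, HnBm×2, Hnbm×2, hNBm×2, hNbm×2, hnBm×2, hnbm×2
HHNnBBMm gametes: HNBM×4, HNBm×4, HnBM×4, HnBm×4
HhNnBbmm×HHNnBBMm grid (16·16=256): HHNNBBMm=8 HHNNBBmm=8 HHNNBbMm=8 HHNNBbmm=8 HHNnBBMm=16 HHNnBBmm=16 HHNnBbMm=16 HHNnBbmm=16 HHnnBBMm=8 HHnnBBmm=8 HHnnBbMm=8 HHnnBbmm=8 HhNNBBMm=8 HhNNBBmm=8 HhNNBbMm=8 HhNNBbmm=8 HhNnBBMm=16 HhNnBBmm=16 HhNnBbMm=16 HhNnBbmm=16 HhnnBBMm=8 HhnnBBmm=8 HhnnBbMm=8 HhnnBbmm=8
HHnnBbMm hits 8/256; gcd=8; 8÷8/256÷8 = 1/32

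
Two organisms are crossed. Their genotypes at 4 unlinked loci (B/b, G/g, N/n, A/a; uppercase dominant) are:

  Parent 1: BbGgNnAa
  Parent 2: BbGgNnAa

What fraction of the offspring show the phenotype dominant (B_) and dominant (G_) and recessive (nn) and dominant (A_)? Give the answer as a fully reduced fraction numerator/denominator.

BbGgNnAa gametes: BGNA×1, BGNa×1, BGnA×1, BGna×1, BgNA×1, BgNa×1, BgnA×1, Bgna×1, bGNA×1, bGNa×1, bGnA×1, bGna×1, bgNA×1, bgNa×1, bgnA×1, bgna×1
BbGgNnAa gametes: BGNA×1, BGNa×1, BGnA×1, BGna×1, BgNA×1, BgNa×1, BgnA×1, Bgna×1, bGNA×1, bGNa×1, bGnA×1, bGna×1, bgNA×1, bgNa×1, bgnA×1, bgna×1
BbGgNnAa×BbGgNnAa grid (16·16=256): BBGGNNAA=1 BBGGNNAa=2 BBGGNNaa=1 BBGGNnAA=2 BBGGNnAa=4 BBGGNnaa=2 BBGGnnAA=1 BBGGnnAa=2 BBGGnnaa=1 BBGgNNAA=2 BBGgNNAa=4 BBGgNNaa=2 BBGgNnAA=4 BBGgNnAa=8 BBGgNnaa=4 BBGgnnAA=2 BBGgnnAa=4 BBGgnnaa=2 BBggNNAA=1 BBggNNAa=2 BBggNNaa=1 BBggNnAA=2 BBggNnAa=4 BBggNnaa=2 BBggnnAA=1 BBggnnAa=2 BBggnnaa=1 BbGGNNAA=2 BbGGNNAa=4 BbGGNNaa=2 BbGGNnAA=4 BbGGNnAa=8 BbGGNnaa=4 BbGGnnAA=2 BbGGnnAa=4 BbGGnnaa=2 BbGgNNAA=4 BbGgNNAa=8 BbGgNNaa=4 BbGgNnAA=8 BbGgNnAa=16 BbGgNnaa=8 BbGgnnAA=4 BbGgnnAa=8 BbGgnnaa=4 BbggNNAA=2 BbggNNAa=4 BbggNNaa=2 BbggNnAA=4 BbggNnAa=8 BbggNnaa=4 BbggnnAA=2 BbggnnAa=4 Bbggnnaa=2 bbGGNNAA=1 bbGGNNAa=2 bbGGNNaa=1 bbGGNnAA=2 bbGGNnAa=4 bbGGNnaa=2 bbGGnnAA=1 bbGGnnAa=2 bbGGnnaa=1 bbGgNNAA=2 bbGgNNAa=4 bbGgNNaa=2 bbGgNnAA=4 bbGgNnAa=8 bbGgNnaa=4 bbGgnnAA=2 bbGgnnAa=4 bbGgnnaa=2 bbggNNAA=1 bbggNNAa=2 bbggNNaa=1 bbggNnAA=2 bbggNnAa=4 bbggNnaa=2 bbggnnAA=1 bbggnnAa=2 bbggnnaa=1
B_ G_ nn A_ hits 27/256; gcd=1; 27÷1/256÷1 = 27/256

P(B_ G_ nn A_) = 27/256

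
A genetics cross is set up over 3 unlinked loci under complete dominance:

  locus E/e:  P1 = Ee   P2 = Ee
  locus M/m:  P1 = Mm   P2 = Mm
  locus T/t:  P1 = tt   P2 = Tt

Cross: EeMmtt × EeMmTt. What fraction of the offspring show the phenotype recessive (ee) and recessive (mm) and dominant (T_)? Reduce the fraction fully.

P(ee mm T_) = 1/32

EeMmtt gametes: EMt×2, Emt×2, eMt×2, emt×2
EeMmTt gametes: EMT×1, EMt×1, EmT×1, Emt×1, eMT×1, eMt×1, emT×1, emt×1
EeMmtt×EeMmTt grid (8·8=64): EEMMTt=2 EEMMtt=2 EEMmTt=4 EEMmtt=4 EEmmTt=2 EEmmtt=2 EeMMTt=4 EeMMtt=4 EeMmTt=8 EeMmtt=8 EemmTt=4 Eemmtt=4 eeMMTt=2 eeMMtt=2 eeMmTt=4 eeMmtt=4 eemmTt=2 eemmtt=2
ee mm T_ hits 2/64; gcd=2; 2÷2/64÷2 = 1/32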